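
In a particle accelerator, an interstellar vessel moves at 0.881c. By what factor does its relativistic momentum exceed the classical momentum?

p_rel = γmv, p_class = mv
Ratio = γ = 1/√(1 - 0.881²)
= 1/√(0.223839) = 2.114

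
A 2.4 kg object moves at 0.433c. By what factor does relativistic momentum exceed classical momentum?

p_rel = γmv, p_class = mv
Ratio = γ = 1/√(1 - 0.433²) = 1.109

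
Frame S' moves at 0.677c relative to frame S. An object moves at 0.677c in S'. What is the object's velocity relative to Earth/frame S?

u = (u' + v)/(1 + u'v/c²)
Numerator: 0.677 + 0.677 = 1.354
Denominator: 1 + 0.458329 = 1.458329
u = 1.354/1.458329 = 0.9285c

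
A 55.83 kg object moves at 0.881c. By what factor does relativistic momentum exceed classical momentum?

p_rel = γmv, p_class = mv
Ratio = γ = 1/√(1 - 0.881²) = 2.114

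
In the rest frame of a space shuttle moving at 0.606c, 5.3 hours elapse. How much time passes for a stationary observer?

Proper time Δt₀ = 5.3 hours
γ = 1/√(1 - 0.606²) = 1.2571
Δt = γΔt₀ = 1.2571 × 5.3 = 6.663 hours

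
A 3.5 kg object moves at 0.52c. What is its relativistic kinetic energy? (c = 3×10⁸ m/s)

γ = 1/√(1 - 0.52²) = 1.17073
γ - 1 = 0.17073
KE = (γ-1)mc² = 0.17073 × 3.5 × (3×10⁸)² = 5.378×10¹⁶ J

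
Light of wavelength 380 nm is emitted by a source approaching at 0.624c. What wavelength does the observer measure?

β = 0.624
Wavelength Doppler factor = √(0.376/1.624) = √(0.231527) = 0.48117
λ_obs = 380 × 0.48117 = 182.8 nm (blueshift)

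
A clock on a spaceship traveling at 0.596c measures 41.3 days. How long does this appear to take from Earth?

Proper time Δt₀ = 41.3 days
γ = 1/√(1 - 0.596²) = 1.24535
Δt = γΔt₀ = 1.24535 × 41.3 = 51.43 days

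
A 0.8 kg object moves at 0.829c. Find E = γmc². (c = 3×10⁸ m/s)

γ = 1/√(1 - 0.829²) = 1.788
mc² = 0.8 × (3×10⁸)² = 7.200×10¹⁶ J
E = γmc² = 1.788 × 7.200×10¹⁶ = 1.287×10¹⁷ J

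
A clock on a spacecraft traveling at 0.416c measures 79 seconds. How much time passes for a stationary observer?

Proper time Δt₀ = 79 seconds
γ = 1/√(1 - 0.416²) = 1.09967
Δt = γΔt₀ = 1.09967 × 79 = 86.87 seconds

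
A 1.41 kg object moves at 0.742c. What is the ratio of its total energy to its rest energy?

E = γmc², E₀ = mc²
E/E₀ = γ = 1/√(1 - 0.742²) = 1.492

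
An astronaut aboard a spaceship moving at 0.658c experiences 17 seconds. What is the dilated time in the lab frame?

Proper time Δt₀ = 17 seconds
γ = 1/√(1 - 0.658²) = 1.328
Δt = γΔt₀ = 1.328 × 17 = 22.58 seconds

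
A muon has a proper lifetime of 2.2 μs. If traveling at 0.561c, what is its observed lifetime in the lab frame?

Proper lifetime τ₀ = 2.2 μs
γ = 1/√(1 - 0.561²) = 1.208
τ = γτ₀ = 1.208 × 2.2 μs = 2.658 μs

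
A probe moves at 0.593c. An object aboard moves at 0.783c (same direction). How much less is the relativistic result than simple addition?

Classical: u' + v = 0.783 + 0.593 = 1.376c
Relativistic: u = (0.783 + 0.593)/(1 + 0.464319) = 1.376/1.464319 = 0.9397c
Difference: 1.376 - 0.9397 = 0.4363c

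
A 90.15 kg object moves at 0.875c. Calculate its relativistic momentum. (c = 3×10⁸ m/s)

γ = 1/√(1 - 0.875²) = 2.0656
v = 0.875 × 3×10⁸ = 2.625×10⁸ m/s
p = γmv = 2.0656 × 90.15 × 2.625×10⁸ = 4.888×10¹⁰ kg·m/s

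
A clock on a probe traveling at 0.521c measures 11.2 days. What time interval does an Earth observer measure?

Proper time Δt₀ = 11.2 days
γ = 1/√(1 - 0.521²) = 1.1716
Δt = γΔt₀ = 1.1716 × 11.2 = 13.12 days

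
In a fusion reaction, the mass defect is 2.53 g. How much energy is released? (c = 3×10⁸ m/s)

Convert mass defect: Δm = 2.53 g = 0.00253 kg
E = Δm·c² = 0.00253 × (3×10⁸)²
= 0.00253 × 9×10¹⁶ = 2.277×10¹⁴ J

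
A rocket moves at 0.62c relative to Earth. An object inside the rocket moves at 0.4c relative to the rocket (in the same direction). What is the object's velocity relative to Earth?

u = (u' + v)/(1 + u'v/c²)
Numerator: 0.4 + 0.62 = 1.02
Denominator: 1 + 0.248 = 1.248
u = 1.02/1.248 = 0.8173c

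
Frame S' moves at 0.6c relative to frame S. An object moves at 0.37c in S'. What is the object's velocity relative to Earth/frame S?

u = (u' + v)/(1 + u'v/c²)
Numerator: 0.37 + 0.6 = 0.97
Denominator: 1 + 0.222 = 1.222
u = 0.97/1.222 = 0.7938c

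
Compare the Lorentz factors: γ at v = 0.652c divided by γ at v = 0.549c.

γ₁ = 1/√(1 - 0.652²) = 1.3189
γ₂ = 1/√(1 - 0.549²) = 1.1964
γ₁/γ₂ = 1.3189/1.1964 = 1.102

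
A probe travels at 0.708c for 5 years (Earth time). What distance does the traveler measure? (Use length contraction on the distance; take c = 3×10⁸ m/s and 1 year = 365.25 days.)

Earth distance: d = v × t = 0.708c × 5 yr = 3.351×10¹⁶ m
γ = 1.416
d' = d/γ = 3.351×10¹⁶/1.416 = 2.367×10¹⁶ m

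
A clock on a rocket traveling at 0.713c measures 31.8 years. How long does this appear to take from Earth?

Proper time Δt₀ = 31.8 years
γ = 1/√(1 - 0.713²) = 1.426
Δt = γΔt₀ = 1.426 × 31.8 = 45.35 years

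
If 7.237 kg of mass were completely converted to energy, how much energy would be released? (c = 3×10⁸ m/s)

Using E = mc²:
c² = (3×10⁸)² = 9×10¹⁶ m²/s²
E = 7.237 × 9×10¹⁶ = 6.513×10¹⁷ J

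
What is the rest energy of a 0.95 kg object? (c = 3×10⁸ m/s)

c² = (3×10⁸)² = 9.000×10¹⁶ m²/s²
E₀ = mc² = 0.95 × 9.000×10¹⁶ = 8.550×10¹⁶ J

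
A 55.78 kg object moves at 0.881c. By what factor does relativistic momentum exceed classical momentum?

p_rel = γmv, p_class = mv
Ratio = γ = 1/√(1 - 0.881²) = 2.114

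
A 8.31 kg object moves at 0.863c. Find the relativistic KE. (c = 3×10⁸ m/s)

γ = 1/√(1 - 0.863²) = 1.9794
γ - 1 = 0.9794
KE = (γ-1)mc² = 0.9794 × 8.31 × (3×10⁸)² = 7.325×10¹⁷ J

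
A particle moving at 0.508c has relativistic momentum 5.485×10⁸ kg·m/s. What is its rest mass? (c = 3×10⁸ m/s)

γ = 1/√(1 - 0.508²) = 1.161
v = 0.508 × 3×10⁸ = 1.524×10⁸ m/s
m = p/(γv) = 5.485×10⁸/(1.161 × 1.524×10⁸) = 3.100 kg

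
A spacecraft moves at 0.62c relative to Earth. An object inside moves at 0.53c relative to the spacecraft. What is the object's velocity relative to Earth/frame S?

u = (u' + v)/(1 + u'v/c²)
Numerator: 0.53 + 0.62 = 1.15
Denominator: 1 + 0.3286 = 1.3286
u = 1.15/1.3286 = 0.8656c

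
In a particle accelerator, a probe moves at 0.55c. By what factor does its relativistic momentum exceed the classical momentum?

p_rel = γmv, p_class = mv
Ratio = γ = 1/√(1 - 0.55²)
= 1/√(0.6975) = 1.197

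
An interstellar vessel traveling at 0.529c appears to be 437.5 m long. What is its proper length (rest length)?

Contracted length L = 437.5 m
γ = 1/√(1 - 0.529²) = 1.17838
L₀ = γL = 1.17838 × 437.5 = 515.5 m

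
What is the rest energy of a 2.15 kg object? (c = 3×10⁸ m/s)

c² = (3×10⁸)² = 9.000×10¹⁶ m²/s²
E₀ = mc² = 2.15 × 9.000×10¹⁶ = 1.935×10¹⁷ J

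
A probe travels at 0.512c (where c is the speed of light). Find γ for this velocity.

v/c = 0.512, so (v/c)² = 0.262144
1 - (v/c)² = 0.737856
γ = 1/√(0.737856) = 1.164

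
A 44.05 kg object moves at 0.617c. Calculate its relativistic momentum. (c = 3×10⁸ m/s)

γ = 1/√(1 - 0.617²) = 1.271
v = 0.617 × 3×10⁸ = 1.851×10⁸ m/s
p = γmv = 1.271 × 44.05 × 1.851×10⁸ = 1.036×10¹⁰ kg·m/s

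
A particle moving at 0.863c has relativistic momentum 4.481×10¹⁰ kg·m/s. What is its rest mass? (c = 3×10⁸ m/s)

γ = 1/√(1 - 0.863²) = 1.9794
v = 0.863 × 3×10⁸ = 2.589×10⁸ m/s
m = p/(γv) = 4.481×10¹⁰/(1.9794 × 2.589×10⁸) = 87.44 kg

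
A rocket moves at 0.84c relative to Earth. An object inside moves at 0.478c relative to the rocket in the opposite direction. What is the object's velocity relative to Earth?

Object's velocity in rocket frame is u' = -0.478c
u = (u' + v)/(1 + u'v/c²) = (v - 0.478)/(1 - 0.478·v/c²)
Numerator: 0.84 - 0.478 = 0.362
Denominator: 1 - 0.40152 = 0.59848
u = 0.362/0.59848 = 0.6049c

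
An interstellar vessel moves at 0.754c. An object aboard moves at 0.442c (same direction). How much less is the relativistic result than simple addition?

Classical: u' + v = 0.442 + 0.754 = 1.196c
Relativistic: u = (0.442 + 0.754)/(1 + 0.333268) = 1.196/1.333268 = 0.8970c
Difference: 1.196 - 0.8970 = 0.2990c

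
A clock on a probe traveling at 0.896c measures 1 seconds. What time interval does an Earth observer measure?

Proper time Δt₀ = 1 seconds
γ = 1/√(1 - 0.896²) = 2.252
Δt = γΔt₀ = 2.252 × 1 = 2.252 seconds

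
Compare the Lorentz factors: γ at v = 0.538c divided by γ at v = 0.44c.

γ₁ = 1/√(1 - 0.538²) = 1.186
γ₂ = 1/√(1 - 0.44²) = 1.114
γ₁/γ₂ = 1.186/1.114 = 1.065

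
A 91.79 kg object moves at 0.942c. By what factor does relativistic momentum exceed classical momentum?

p_rel = γmv, p_class = mv
Ratio = γ = 1/√(1 - 0.942²) = 2.980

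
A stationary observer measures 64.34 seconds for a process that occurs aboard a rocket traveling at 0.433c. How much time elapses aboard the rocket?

Dilated time Δt = 64.34 seconds
γ = 1/√(1 - 0.433²) = 1.1094
Δt₀ = Δt/γ = 64.34/1.1094 = 58.00 seconds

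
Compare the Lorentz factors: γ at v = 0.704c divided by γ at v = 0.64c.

γ₁ = 1/√(1 - 0.704²) = 1.408
γ₂ = 1/√(1 - 0.64²) = 1.301
γ₁/γ₂ = 1.408/1.301 = 1.082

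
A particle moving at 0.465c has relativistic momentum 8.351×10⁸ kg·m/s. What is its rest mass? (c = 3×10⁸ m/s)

γ = 1/√(1 - 0.465²) = 1.1295
v = 0.465 × 3×10⁸ = 1.395×10⁸ m/s
m = p/(γv) = 8.351×10⁸/(1.1295 × 1.395×10⁸) = 5.300 kg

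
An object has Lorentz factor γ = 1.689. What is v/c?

From γ = 1/√(1 - v²/c²):
1/γ² = 1/1.689² = 0.3505
v²/c² = 1 - 0.3505 = 0.6495
v/c = √(0.6495) = 0.8059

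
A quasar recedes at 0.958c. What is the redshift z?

β = 0.958
(1+β)/(1-β) = 1.958/0.042 = 46.62
√(46.62) = 6.828
z = 6.828 - 1 = 5.828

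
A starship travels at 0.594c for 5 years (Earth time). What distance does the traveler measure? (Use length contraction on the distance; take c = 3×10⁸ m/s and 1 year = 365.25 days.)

Earth distance: d = v × t = 0.594c × 5 yr = 2.812×10¹⁶ m
γ = 1.243
d' = d/γ = 2.812×10¹⁶/1.243 = 2.262×10¹⁶ m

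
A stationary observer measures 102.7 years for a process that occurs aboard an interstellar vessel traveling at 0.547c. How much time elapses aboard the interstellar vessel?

Dilated time Δt = 102.7 years
γ = 1/√(1 - 0.547²) = 1.1946
Δt₀ = Δt/γ = 102.7/1.1946 = 85.97 years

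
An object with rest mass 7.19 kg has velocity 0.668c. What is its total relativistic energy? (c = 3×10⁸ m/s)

γ = 1/√(1 - 0.668²) = 1.3438
mc² = 7.19 × (3×10⁸)² = 6.471×10¹⁷ J
E = γmc² = 1.3438 × 6.471×10¹⁷ = 8.696×10¹⁷ J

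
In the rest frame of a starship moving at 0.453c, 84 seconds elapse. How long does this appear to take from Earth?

Proper time Δt₀ = 84 seconds
γ = 1/√(1 - 0.453²) = 1.1217
Δt = γΔt₀ = 1.1217 × 84 = 94.22 seconds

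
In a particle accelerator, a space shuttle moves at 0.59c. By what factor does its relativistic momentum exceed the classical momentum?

p_rel = γmv, p_class = mv
Ratio = γ = 1/√(1 - 0.59²)
= 1/√(0.6519) = 1.239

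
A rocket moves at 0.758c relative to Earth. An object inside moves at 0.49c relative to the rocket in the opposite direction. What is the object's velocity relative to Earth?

Object's velocity in rocket frame is u' = -0.49c
u = (u' + v)/(1 + u'v/c²) = (v - 0.49)/(1 - 0.49·v/c²)
Numerator: 0.758 - 0.49 = 0.268
Denominator: 1 - 0.37142 = 0.62858
u = 0.268/0.62858 = 0.4264c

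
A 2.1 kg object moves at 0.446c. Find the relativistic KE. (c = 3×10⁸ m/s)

γ = 1/√(1 - 0.446²) = 1.1173
γ - 1 = 0.1173
KE = (γ-1)mc² = 0.1173 × 2.1 × (3×10⁸)² = 2.217×10¹⁶ J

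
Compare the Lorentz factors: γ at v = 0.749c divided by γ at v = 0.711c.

γ₁ = 1/√(1 - 0.749²) = 1.509
γ₂ = 1/√(1 - 0.711²) = 1.422
γ₁/γ₂ = 1.509/1.422 = 1.061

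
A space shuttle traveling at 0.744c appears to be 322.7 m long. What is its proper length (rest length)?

Contracted length L = 322.7 m
γ = 1/√(1 - 0.744²) = 1.4966
L₀ = γL = 1.4966 × 322.7 = 483.0 m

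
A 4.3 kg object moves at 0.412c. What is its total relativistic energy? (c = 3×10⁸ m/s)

γ = 1/√(1 - 0.412²) = 1.0975
mc² = 4.3 × (3×10⁸)² = 3.870×10¹⁷ J
E = γmc² = 1.0975 × 3.870×10¹⁷ = 4.247×10¹⁷ J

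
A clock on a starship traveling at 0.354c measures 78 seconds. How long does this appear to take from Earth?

Proper time Δt₀ = 78 seconds
γ = 1/√(1 - 0.354²) = 1.0692
Δt = γΔt₀ = 1.0692 × 78 = 83.40 seconds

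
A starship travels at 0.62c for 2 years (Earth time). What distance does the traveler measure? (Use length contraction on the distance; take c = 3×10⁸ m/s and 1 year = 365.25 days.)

Earth distance: d = v × t = 0.62c × 2 yr = 1.1739×10¹⁶ m
γ = 1.2745
d' = d/γ = 1.1739×10¹⁶/1.2745 = 9.211×10¹⁵ m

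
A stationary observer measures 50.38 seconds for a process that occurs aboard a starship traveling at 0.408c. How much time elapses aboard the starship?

Dilated time Δt = 50.38 seconds
γ = 1/√(1 - 0.408²) = 1.0953
Δt₀ = Δt/γ = 50.38/1.0953 = 46.00 seconds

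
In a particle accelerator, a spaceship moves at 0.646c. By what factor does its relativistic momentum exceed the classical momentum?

p_rel = γmv, p_class = mv
Ratio = γ = 1/√(1 - 0.646²)
= 1/√(0.582684) = 1.310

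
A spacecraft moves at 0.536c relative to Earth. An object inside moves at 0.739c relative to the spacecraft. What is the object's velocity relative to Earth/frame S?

u = (u' + v)/(1 + u'v/c²)
Numerator: 0.739 + 0.536 = 1.275
Denominator: 1 + 0.396104 = 1.396104
u = 1.275/1.396104 = 0.9133c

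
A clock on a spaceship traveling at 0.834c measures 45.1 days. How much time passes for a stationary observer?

Proper time Δt₀ = 45.1 days
γ = 1/√(1 - 0.834²) = 1.8124
Δt = γΔt₀ = 1.8124 × 45.1 = 81.74 days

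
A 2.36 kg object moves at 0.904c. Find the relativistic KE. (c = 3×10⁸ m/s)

γ = 1/√(1 - 0.904²) = 2.339
γ - 1 = 1.339
KE = (γ-1)mc² = 1.339 × 2.36 × (3×10⁸)² = 2.844×10¹⁷ J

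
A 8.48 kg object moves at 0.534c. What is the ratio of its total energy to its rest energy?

E = γmc², E₀ = mc²
E/E₀ = γ = 1/√(1 - 0.534²) = 1.183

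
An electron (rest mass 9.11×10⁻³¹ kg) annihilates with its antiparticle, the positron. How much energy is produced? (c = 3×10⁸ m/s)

Both particles have the same rest mass, so total mass = 2m
E = 2m·c² = 2 × 9.11×10⁻³¹ × (3×10⁸)²
= 2 × 9.11×10⁻³¹ × 9×10¹⁶
= 1.640×10⁻¹³ J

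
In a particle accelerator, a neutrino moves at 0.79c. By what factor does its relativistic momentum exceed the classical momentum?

p_rel = γmv, p_class = mv
Ratio = γ = 1/√(1 - 0.79²)
= 1/√(0.3759) = 1.631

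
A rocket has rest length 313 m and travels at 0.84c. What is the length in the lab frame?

Proper length L₀ = 313 m
γ = 1/√(1 - 0.84²) = 1.843
L = L₀/γ = 313/1.843 = 169.8 m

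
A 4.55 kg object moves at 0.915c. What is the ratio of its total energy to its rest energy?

E = γmc², E₀ = mc²
E/E₀ = γ = 1/√(1 - 0.915²) = 2.479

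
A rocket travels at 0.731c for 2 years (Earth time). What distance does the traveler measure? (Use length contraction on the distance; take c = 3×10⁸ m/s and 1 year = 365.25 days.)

Earth distance: d = v × t = 0.731c × 2 yr = 1.3841×10¹⁶ m
γ = 1.4655
d' = d/γ = 1.3841×10¹⁶/1.4655 = 9.445×10¹⁵ m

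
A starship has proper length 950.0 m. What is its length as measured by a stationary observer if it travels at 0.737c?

Proper length L₀ = 950.0 m
γ = 1/√(1 - 0.737²) = 1.4795
L = L₀/γ = 950.0/1.4795 = 642.1 m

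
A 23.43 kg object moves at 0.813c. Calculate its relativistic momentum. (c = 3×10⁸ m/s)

γ = 1/√(1 - 0.813²) = 1.7174
v = 0.813 × 3×10⁸ = 2.439×10⁸ m/s
p = γmv = 1.7174 × 23.43 × 2.439×10⁸ = 9.814×10⁹ kg·m/s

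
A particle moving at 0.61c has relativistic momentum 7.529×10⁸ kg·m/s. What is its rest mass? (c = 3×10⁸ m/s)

γ = 1/√(1 - 0.61²) = 1.262
v = 0.61 × 3×10⁸ = 1.830×10⁸ m/s
m = p/(γv) = 7.529×10⁸/(1.262 × 1.830×10⁸) = 3.260 kg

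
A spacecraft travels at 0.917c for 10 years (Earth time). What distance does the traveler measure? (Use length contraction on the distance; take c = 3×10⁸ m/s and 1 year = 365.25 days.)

Earth distance: d = v × t = 0.917c × 10 yr = 8.681×10¹⁶ m
γ = 2.507
d' = d/γ = 8.681×10¹⁶/2.507 = 3.463×10¹⁶ m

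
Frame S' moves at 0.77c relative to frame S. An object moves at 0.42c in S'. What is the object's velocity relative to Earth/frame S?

u = (u' + v)/(1 + u'v/c²)
Numerator: 0.42 + 0.77 = 1.19
Denominator: 1 + 0.3234 = 1.3234
u = 1.19/1.3234 = 0.8992c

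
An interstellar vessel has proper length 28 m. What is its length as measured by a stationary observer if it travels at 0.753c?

Proper length L₀ = 28 m
γ = 1/√(1 - 0.753²) = 1.520
L = L₀/γ = 28/1.520 = 18.42 m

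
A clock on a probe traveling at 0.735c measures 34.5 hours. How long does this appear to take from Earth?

Proper time Δt₀ = 34.5 hours
γ = 1/√(1 - 0.735²) = 1.4748
Δt = γΔt₀ = 1.4748 × 34.5 = 50.88 hours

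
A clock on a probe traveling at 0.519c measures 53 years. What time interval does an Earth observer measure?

Proper time Δt₀ = 53 years
γ = 1/√(1 - 0.519²) = 1.1699
Δt = γΔt₀ = 1.1699 × 53 = 62.00 years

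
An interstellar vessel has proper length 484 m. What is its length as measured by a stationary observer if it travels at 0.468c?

Proper length L₀ = 484 m
γ = 1/√(1 - 0.468²) = 1.1316
L = L₀/γ = 484/1.1316 = 427.7 m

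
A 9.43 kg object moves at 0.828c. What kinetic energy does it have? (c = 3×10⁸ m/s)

γ = 1/√(1 - 0.828²) = 1.7834
γ - 1 = 0.7834
KE = (γ-1)mc² = 0.7834 × 9.43 × (3×10⁸)² = 6.649×10¹⁷ J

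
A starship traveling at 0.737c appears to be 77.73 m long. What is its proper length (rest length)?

Contracted length L = 77.73 m
γ = 1/√(1 - 0.737²) = 1.480
L₀ = γL = 1.480 × 77.73 = 115.0 m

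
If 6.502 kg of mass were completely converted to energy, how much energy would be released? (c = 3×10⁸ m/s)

Using E = mc²:
c² = (3×10⁸)² = 9×10¹⁶ m²/s²
E = 6.502 × 9×10¹⁶ = 5.852×10¹⁷ J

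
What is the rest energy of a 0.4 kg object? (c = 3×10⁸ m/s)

c² = (3×10⁸)² = 9.000×10¹⁶ m²/s²
E₀ = mc² = 0.4 × 9.000×10¹⁶ = 3.600×10¹⁶ J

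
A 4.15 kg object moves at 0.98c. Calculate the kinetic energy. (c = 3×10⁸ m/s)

γ = 1/√(1 - 0.98²) = 5.025
γ - 1 = 4.025
KE = (γ-1)mc² = 4.025 × 4.15 × (3×10⁸)² = 1.503×10¹⁸ J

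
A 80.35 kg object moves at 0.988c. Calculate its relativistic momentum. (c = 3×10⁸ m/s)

γ = 1/√(1 - 0.988²) = 6.474
v = 0.988 × 3×10⁸ = 2.964×10⁸ m/s
p = γmv = 6.474 × 80.35 × 2.964×10⁸ = 1.542×10¹¹ kg·m/s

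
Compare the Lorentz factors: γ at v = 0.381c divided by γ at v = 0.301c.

γ₁ = 1/√(1 - 0.381²) = 1.082
γ₂ = 1/√(1 - 0.301²) = 1.049
γ₁/γ₂ = 1.082/1.049 = 1.031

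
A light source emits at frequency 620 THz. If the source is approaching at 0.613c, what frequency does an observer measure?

β = v/c = 0.613
(1+β)/(1-β) = 1.613/0.387 = 4.168
Doppler factor = √(4.168) = 2.042
f_obs = 620 × 2.042 = 1266 THz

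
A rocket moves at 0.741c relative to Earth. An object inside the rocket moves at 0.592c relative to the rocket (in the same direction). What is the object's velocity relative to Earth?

u = (u' + v)/(1 + u'v/c²)
Numerator: 0.592 + 0.741 = 1.333
Denominator: 1 + 0.438672 = 1.438672
u = 1.333/1.438672 = 0.9265c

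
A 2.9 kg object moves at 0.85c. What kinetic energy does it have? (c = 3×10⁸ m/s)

γ = 1/√(1 - 0.85²) = 1.8983
γ - 1 = 0.8983
KE = (γ-1)mc² = 0.8983 × 2.9 × (3×10⁸)² = 2.345×10¹⁷ J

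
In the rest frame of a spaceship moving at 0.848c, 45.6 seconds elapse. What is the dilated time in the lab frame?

Proper time Δt₀ = 45.6 seconds
γ = 1/√(1 - 0.848²) = 1.8868
Δt = γΔt₀ = 1.8868 × 45.6 = 86.04 seconds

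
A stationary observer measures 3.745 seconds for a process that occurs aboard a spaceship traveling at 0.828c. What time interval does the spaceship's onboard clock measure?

Dilated time Δt = 3.745 seconds
γ = 1/√(1 - 0.828²) = 1.783
Δt₀ = Δt/γ = 3.745/1.783 = 2.100 seconds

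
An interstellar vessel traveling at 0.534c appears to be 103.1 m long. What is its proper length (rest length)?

Contracted length L = 103.1 m
γ = 1/√(1 - 0.534²) = 1.1828
L₀ = γL = 1.1828 × 103.1 = 121.9 m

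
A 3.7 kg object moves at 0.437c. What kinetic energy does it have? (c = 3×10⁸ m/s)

γ = 1/√(1 - 0.437²) = 1.11178
γ - 1 = 0.11178
KE = (γ-1)mc² = 0.11178 × 3.7 × (3×10⁸)² = 3.722×10¹⁶ J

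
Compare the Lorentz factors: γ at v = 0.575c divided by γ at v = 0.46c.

γ₁ = 1/√(1 - 0.575²) = 1.222
γ₂ = 1/√(1 - 0.46²) = 1.126
γ₁/γ₂ = 1.222/1.126 = 1.085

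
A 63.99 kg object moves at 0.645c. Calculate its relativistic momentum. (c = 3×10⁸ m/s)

γ = 1/√(1 - 0.645²) = 1.3086
v = 0.645 × 3×10⁸ = 1.935×10⁸ m/s
p = γmv = 1.3086 × 63.99 × 1.935×10⁸ = 1.620×10¹⁰ kg·m/s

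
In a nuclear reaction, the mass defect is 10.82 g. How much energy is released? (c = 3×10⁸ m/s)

Convert mass defect: Δm = 10.82 g = 0.01082 kg
E = Δm·c² = 0.01082 × (3×10⁸)²
= 0.01082 × 9×10¹⁶ = 9.738×10¹⁴ J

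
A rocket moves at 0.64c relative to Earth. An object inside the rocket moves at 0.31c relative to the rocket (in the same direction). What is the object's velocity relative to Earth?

u = (u' + v)/(1 + u'v/c²)
Numerator: 0.31 + 0.64 = 0.95
Denominator: 1 + 0.1984 = 1.1984
u = 0.95/1.1984 = 0.7927c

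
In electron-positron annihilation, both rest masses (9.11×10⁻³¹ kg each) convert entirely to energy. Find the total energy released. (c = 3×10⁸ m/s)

Both particles have the same rest mass, so total mass = 2m
E = 2m·c² = 2 × 9.11×10⁻³¹ × (3×10⁸)²
= 2 × 9.11×10⁻³¹ × 9×10¹⁶
= 1.640×10⁻¹³ J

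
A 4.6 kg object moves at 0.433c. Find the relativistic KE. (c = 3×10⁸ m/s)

γ = 1/√(1 - 0.433²) = 1.1094
γ - 1 = 0.1094
KE = (γ-1)mc² = 0.1094 × 4.6 × (3×10⁸)² = 4.529×10¹⁶ J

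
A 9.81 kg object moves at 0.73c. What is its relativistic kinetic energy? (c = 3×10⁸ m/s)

γ = 1/√(1 - 0.73²) = 1.46317
γ - 1 = 0.46317
KE = (γ-1)mc² = 0.46317 × 9.81 × (3×10⁸)² = 4.089×10¹⁷ J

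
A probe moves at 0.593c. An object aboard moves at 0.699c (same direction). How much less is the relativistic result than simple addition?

Classical: u' + v = 0.699 + 0.593 = 1.292c
Relativistic: u = (0.699 + 0.593)/(1 + 0.414507) = 1.292/1.414507 = 0.9134c
Difference: 1.292 - 0.9134 = 0.3786c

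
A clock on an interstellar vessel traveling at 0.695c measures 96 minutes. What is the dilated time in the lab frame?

Proper time Δt₀ = 96 minutes
γ = 1/√(1 - 0.695²) = 1.391
Δt = γΔt₀ = 1.391 × 96 = 133.5 minutes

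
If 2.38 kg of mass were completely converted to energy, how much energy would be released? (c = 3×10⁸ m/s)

Using E = mc²:
c² = (3×10⁸)² = 9×10¹⁶ m²/s²
E = 2.38 × 9×10¹⁶ = 2.142×10¹⁷ J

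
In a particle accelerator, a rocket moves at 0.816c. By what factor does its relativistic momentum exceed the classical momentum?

p_rel = γmv, p_class = mv
Ratio = γ = 1/√(1 - 0.816²)
= 1/√(0.334144) = 1.730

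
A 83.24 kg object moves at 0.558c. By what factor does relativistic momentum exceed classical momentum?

p_rel = γmv, p_class = mv
Ratio = γ = 1/√(1 - 0.558²) = 1.205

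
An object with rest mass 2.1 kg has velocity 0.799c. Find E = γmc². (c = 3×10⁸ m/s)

γ = 1/√(1 - 0.799²) = 1.663
mc² = 2.1 × (3×10⁸)² = 1.890×10¹⁷ J
E = γmc² = 1.663 × 1.890×10¹⁷ = 3.143×10¹⁷ J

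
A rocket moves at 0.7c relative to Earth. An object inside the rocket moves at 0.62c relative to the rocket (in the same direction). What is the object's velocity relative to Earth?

u = (u' + v)/(1 + u'v/c²)
Numerator: 0.62 + 0.7 = 1.32
Denominator: 1 + 0.434 = 1.434
u = 1.32/1.434 = 0.9205c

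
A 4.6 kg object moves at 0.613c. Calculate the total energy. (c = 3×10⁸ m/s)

γ = 1/√(1 - 0.613²) = 1.2657
mc² = 4.6 × (3×10⁸)² = 4.140×10¹⁷ J
E = γmc² = 1.2657 × 4.140×10¹⁷ = 5.240×10¹⁷ J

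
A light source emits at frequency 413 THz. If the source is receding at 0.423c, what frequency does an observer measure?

β = v/c = 0.423
(1-β)/(1+β) = 0.577/1.423 = 0.4055
Doppler factor = √(0.4055) = 0.6368
f_obs = 413 × 0.6368 = 263.0 THz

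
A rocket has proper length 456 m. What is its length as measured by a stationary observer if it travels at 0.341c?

Proper length L₀ = 456 m
γ = 1/√(1 - 0.341²) = 1.0638
L = L₀/γ = 456/1.0638 = 428.7 m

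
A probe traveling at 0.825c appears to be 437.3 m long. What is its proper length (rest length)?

Contracted length L = 437.3 m
γ = 1/√(1 - 0.825²) = 1.7695
L₀ = γL = 1.7695 × 437.3 = 773.8 m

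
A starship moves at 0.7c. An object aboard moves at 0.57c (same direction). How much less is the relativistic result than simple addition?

Classical: u' + v = 0.57 + 0.7 = 1.27c
Relativistic: u = (0.57 + 0.7)/(1 + 0.399) = 1.27/1.399 = 0.9078c
Difference: 1.27 - 0.9078 = 0.3622c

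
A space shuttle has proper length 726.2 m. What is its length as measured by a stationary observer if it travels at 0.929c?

Proper length L₀ = 726.2 m
γ = 1/√(1 - 0.929²) = 2.702
L = L₀/γ = 726.2/2.702 = 268.8 m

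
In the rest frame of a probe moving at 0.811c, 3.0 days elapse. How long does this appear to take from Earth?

Proper time Δt₀ = 3.0 days
γ = 1/√(1 - 0.811²) = 1.7093
Δt = γΔt₀ = 1.7093 × 3.0 = 5.128 days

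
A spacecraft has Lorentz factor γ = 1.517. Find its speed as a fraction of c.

From γ = 1/√(1 - v²/c²):
1/γ² = 1/1.517² = 0.4345
v²/c² = 1 - 0.4345 = 0.5655
v/c = √(0.5655) = 0.7520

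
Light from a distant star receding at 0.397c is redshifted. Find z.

β = 0.397
(1+β)/(1-β) = 1.397/0.603 = 2.3167
√(2.3167) = 1.5221
z = 1.5221 - 1 = 0.5221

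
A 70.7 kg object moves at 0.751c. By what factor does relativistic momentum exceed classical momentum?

p_rel = γmv, p_class = mv
Ratio = γ = 1/√(1 - 0.751²) = 1.514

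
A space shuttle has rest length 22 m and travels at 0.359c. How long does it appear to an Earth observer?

Proper length L₀ = 22 m
γ = 1/√(1 - 0.359²) = 1.0714
L = L₀/γ = 22/1.0714 = 20.53 m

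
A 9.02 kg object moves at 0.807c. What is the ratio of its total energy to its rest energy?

E = γmc², E₀ = mc²
E/E₀ = γ = 1/√(1 - 0.807²) = 1.693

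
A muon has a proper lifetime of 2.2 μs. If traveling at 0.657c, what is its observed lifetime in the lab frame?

Proper lifetime τ₀ = 2.2 μs
γ = 1/√(1 - 0.657²) = 1.3265
τ = γτ₀ = 1.3265 × 2.2 μs = 2.918 μs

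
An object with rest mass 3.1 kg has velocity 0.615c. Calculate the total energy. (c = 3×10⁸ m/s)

γ = 1/√(1 - 0.615²) = 1.268
mc² = 3.1 × (3×10⁸)² = 2.790×10¹⁷ J
E = γmc² = 1.268 × 2.790×10¹⁷ = 3.538×10¹⁷ J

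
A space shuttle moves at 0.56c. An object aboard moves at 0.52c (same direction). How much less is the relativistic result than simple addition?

Classical: u' + v = 0.52 + 0.56 = 1.08c
Relativistic: u = (0.52 + 0.56)/(1 + 0.2912) = 1.08/1.2912 = 0.8364c
Difference: 1.08 - 0.8364 = 0.2436c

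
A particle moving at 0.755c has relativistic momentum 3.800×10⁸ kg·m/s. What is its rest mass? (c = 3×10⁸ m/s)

γ = 1/√(1 - 0.755²) = 1.525
v = 0.755 × 3×10⁸ = 2.265×10⁸ m/s
m = p/(γv) = 3.800×10⁸/(1.525 × 2.265×10⁸) = 1.100 kg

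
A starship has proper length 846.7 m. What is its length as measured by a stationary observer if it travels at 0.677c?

Proper length L₀ = 846.7 m
γ = 1/√(1 - 0.677²) = 1.3587
L = L₀/γ = 846.7/1.3587 = 623.2 m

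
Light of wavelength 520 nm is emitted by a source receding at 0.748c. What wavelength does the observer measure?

β = 0.748
Wavelength Doppler factor = √(1.748/0.252) = √(6.937) = 2.634
λ_obs = 520 × 2.634 = 1370 nm (redshift)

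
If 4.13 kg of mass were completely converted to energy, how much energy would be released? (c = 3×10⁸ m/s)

Using E = mc²:
c² = (3×10⁸)² = 9×10¹⁶ m²/s²
E = 4.13 × 9×10¹⁶ = 3.717×10¹⁷ J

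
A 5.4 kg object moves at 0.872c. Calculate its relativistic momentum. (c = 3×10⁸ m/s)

γ = 1/√(1 - 0.872²) = 2.043
v = 0.872 × 3×10⁸ = 2.616×10⁸ m/s
p = γmv = 2.043 × 5.4 × 2.616×10⁸ = 2.886×10⁹ kg·m/s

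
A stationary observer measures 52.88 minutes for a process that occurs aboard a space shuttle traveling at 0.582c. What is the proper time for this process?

Dilated time Δt = 52.88 minutes
γ = 1/√(1 - 0.582²) = 1.2297
Δt₀ = Δt/γ = 52.88/1.2297 = 43.00 minutes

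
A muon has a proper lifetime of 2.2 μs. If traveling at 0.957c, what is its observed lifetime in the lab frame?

Proper lifetime τ₀ = 2.2 μs
γ = 1/√(1 - 0.957²) = 3.4472
τ = γτ₀ = 3.4472 × 2.2 μs = 7.584 μs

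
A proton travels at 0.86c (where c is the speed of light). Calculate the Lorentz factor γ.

v/c = 0.86, so (v/c)² = 0.7396
1 - (v/c)² = 0.2604
γ = 1/√(0.2604) = 1.960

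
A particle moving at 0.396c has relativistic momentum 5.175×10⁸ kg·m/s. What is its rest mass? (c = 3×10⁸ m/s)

γ = 1/√(1 - 0.396²) = 1.089
v = 0.396 × 3×10⁸ = 1.188×10⁸ m/s
m = p/(γv) = 5.175×10⁸/(1.089 × 1.188×10⁸) = 4.000 kg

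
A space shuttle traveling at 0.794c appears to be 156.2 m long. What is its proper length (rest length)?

Contracted length L = 156.2 m
γ = 1/√(1 - 0.794²) = 1.645
L₀ = γL = 1.645 × 156.2 = 256.9 m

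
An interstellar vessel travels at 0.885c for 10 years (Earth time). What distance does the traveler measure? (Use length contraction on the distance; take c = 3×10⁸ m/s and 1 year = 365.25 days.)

Earth distance: d = v × t = 0.885c × 10 yr = 8.379×10¹⁶ m
γ = 2.148
d' = d/γ = 8.379×10¹⁶/2.148 = 3.901×10¹⁶ m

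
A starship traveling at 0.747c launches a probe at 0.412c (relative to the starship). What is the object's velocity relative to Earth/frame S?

u = (u' + v)/(1 + u'v/c²)
Numerator: 0.412 + 0.747 = 1.159
Denominator: 1 + 0.307764 = 1.307764
u = 1.159/1.307764 = 0.8862c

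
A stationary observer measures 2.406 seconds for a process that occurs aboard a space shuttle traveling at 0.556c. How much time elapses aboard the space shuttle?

Dilated time Δt = 2.406 seconds
γ = 1/√(1 - 0.556²) = 1.203
Δt₀ = Δt/γ = 2.406/1.203 = 2.000 seconds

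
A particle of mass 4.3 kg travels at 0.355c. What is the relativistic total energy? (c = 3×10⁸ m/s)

γ = 1/√(1 - 0.355²) = 1.0697
mc² = 4.3 × (3×10⁸)² = 3.870×10¹⁷ J
E = γmc² = 1.0697 × 3.870×10¹⁷ = 4.140×10¹⁷ J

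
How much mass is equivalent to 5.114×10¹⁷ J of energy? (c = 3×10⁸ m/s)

From E = mc², we get m = E/c²
c² = (3×10⁸)² = 9×10¹⁶ m²/s²
m = 5.114×10¹⁷ / 9×10¹⁶ = 5.682 kg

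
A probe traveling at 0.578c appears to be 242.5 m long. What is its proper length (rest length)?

Contracted length L = 242.5 m
γ = 1/√(1 - 0.578²) = 1.2254
L₀ = γL = 1.2254 × 242.5 = 297.2 m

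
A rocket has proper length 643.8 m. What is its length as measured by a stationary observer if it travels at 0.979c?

Proper length L₀ = 643.8 m
γ = 1/√(1 - 0.979²) = 4.9053
L = L₀/γ = 643.8/4.9053 = 131.2 m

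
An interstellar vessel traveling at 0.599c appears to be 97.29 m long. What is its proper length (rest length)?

Contracted length L = 97.29 m
γ = 1/√(1 - 0.599²) = 1.249
L₀ = γL = 1.249 × 97.29 = 121.5 m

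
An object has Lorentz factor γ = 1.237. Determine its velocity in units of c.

From γ = 1/√(1 - v²/c²):
1/γ² = 1/1.237² = 0.6535
v²/c² = 1 - 0.6535 = 0.3465
v/c = √(0.3465) = 0.5886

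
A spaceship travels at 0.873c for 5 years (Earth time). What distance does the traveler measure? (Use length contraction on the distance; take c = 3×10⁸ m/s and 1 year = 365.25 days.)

Earth distance: d = v × t = 0.873c × 5 yr = 4.1325×10¹⁶ m
γ = 2.0504
d' = d/γ = 4.1325×10¹⁶/2.0504 = 2.015×10¹⁶ m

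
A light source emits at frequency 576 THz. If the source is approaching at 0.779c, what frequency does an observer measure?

β = v/c = 0.779
(1+β)/(1-β) = 1.779/0.221 = 8.050
Doppler factor = √(8.050) = 2.837
f_obs = 576 × 2.837 = 1634 THz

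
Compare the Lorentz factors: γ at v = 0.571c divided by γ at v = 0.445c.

γ₁ = 1/√(1 - 0.571²) = 1.2181
γ₂ = 1/√(1 - 0.445²) = 1.1167
γ₁/γ₂ = 1.2181/1.1167 = 1.091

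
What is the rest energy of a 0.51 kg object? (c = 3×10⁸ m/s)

c² = (3×10⁸)² = 9.000×10¹⁶ m²/s²
E₀ = mc² = 0.51 × 9.000×10¹⁶ = 4.590×10¹⁶ J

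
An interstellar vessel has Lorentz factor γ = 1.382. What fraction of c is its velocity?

From γ = 1/√(1 - v²/c²):
1/γ² = 1/1.382² = 0.5236
v²/c² = 1 - 0.5236 = 0.4764
v/c = √(0.4764) = 0.6902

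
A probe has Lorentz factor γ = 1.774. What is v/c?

From γ = 1/√(1 - v²/c²):
1/γ² = 1/1.774² = 0.3178
v²/c² = 1 - 0.3178 = 0.6822
v/c = √(0.6822) = 0.8260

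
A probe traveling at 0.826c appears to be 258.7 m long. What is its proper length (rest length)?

Contracted length L = 258.7 m
γ = 1/√(1 - 0.826²) = 1.7741
L₀ = γL = 1.7741 × 258.7 = 459.0 m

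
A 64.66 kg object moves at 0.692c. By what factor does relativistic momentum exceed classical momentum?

p_rel = γmv, p_class = mv
Ratio = γ = 1/√(1 - 0.692²) = 1.385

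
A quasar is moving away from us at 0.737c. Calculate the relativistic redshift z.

β = 0.737
(1+β)/(1-β) = 1.737/0.263 = 6.605
√(6.605) = 2.570
z = 2.570 - 1 = 1.570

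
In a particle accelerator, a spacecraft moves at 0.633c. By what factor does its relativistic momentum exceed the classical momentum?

p_rel = γmv, p_class = mv
Ratio = γ = 1/√(1 - 0.633²)
= 1/√(0.599311) = 1.292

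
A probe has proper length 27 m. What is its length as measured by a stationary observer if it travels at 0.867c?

Proper length L₀ = 27 m
γ = 1/√(1 - 0.867²) = 2.007
L = L₀/γ = 27/2.007 = 13.45 m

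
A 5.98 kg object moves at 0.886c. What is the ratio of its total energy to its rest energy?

E = γmc², E₀ = mc²
E/E₀ = γ = 1/√(1 - 0.886²) = 2.157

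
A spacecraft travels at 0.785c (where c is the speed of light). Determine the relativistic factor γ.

v/c = 0.785, so (v/c)² = 0.616225
1 - (v/c)² = 0.383775
γ = 1/√(0.383775) = 1.614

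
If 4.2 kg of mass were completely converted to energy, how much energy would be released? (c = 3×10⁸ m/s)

Using E = mc²:
c² = (3×10⁸)² = 9×10¹⁶ m²/s²
E = 4.2 × 9×10¹⁶ = 3.780×10¹⁷ J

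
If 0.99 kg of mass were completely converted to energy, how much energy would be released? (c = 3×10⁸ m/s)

Using E = mc²:
c² = (3×10⁸)² = 9×10¹⁶ m²/s²
E = 0.99 × 9×10¹⁶ = 8.910×10¹⁶ J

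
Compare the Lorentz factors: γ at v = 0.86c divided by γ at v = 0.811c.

γ₁ = 1/√(1 - 0.86²) = 1.9597
γ₂ = 1/√(1 - 0.811²) = 1.7093
γ₁/γ₂ = 1.9597/1.7093 = 1.146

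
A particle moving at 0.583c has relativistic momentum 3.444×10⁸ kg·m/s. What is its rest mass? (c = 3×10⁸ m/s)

γ = 1/√(1 - 0.583²) = 1.231
v = 0.583 × 3×10⁸ = 1.749×10⁸ m/s
m = p/(γv) = 3.444×10⁸/(1.231 × 1.749×10⁸) = 1.600 kg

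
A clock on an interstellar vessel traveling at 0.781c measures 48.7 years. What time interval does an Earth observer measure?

Proper time Δt₀ = 48.7 years
γ = 1/√(1 - 0.781²) = 1.6012
Δt = γΔt₀ = 1.6012 × 48.7 = 77.98 years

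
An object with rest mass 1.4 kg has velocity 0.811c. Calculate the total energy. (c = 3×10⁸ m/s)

γ = 1/√(1 - 0.811²) = 1.7093
mc² = 1.4 × (3×10⁸)² = 1.260×10¹⁷ J
E = γmc² = 1.7093 × 1.260×10¹⁷ = 2.154×10¹⁷ J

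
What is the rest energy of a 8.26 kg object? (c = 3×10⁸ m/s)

c² = (3×10⁸)² = 9.000×10¹⁶ m²/s²
E₀ = mc² = 8.26 × 9.000×10¹⁶ = 7.434×10¹⁷ J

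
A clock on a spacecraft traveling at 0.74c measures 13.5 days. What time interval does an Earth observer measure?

Proper time Δt₀ = 13.5 days
γ = 1/√(1 - 0.74²) = 1.487
Δt = γΔt₀ = 1.487 × 13.5 = 20.07 days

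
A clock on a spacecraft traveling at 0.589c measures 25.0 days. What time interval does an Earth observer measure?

Proper time Δt₀ = 25.0 days
γ = 1/√(1 - 0.589²) = 1.2374
Δt = γΔt₀ = 1.2374 × 25.0 = 30.94 days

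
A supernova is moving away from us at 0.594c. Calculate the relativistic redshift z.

β = 0.594
(1+β)/(1-β) = 1.594/0.406 = 3.926
√(3.926) = 1.9814
z = 1.9814 - 1 = 0.9814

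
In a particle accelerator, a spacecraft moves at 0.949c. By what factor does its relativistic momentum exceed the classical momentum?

p_rel = γmv, p_class = mv
Ratio = γ = 1/√(1 - 0.949²)
= 1/√(0.099399) = 3.172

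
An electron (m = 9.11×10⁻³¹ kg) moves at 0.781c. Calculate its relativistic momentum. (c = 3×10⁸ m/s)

γ = 1/√(1 - 0.781²) = 1.6012
v = 0.781 × 3×10⁸ = 2.343×10⁸ m/s
p = γmv = 1.6012 × 9.11×10⁻³¹ × 2.343×10⁸ = 3.418×10⁻²² kg·m/s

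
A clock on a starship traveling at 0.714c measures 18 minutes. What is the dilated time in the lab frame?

Proper time Δt₀ = 18 minutes
γ = 1/√(1 - 0.714²) = 1.4283
Δt = γΔt₀ = 1.4283 × 18 = 25.71 minutes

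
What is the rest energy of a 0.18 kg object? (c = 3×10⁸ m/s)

c² = (3×10⁸)² = 9.000×10¹⁶ m²/s²
E₀ = mc² = 0.18 × 9.000×10¹⁶ = 1.620×10¹⁶ J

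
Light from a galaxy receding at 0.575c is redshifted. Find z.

β = 0.575
(1+β)/(1-β) = 1.575/0.425 = 3.706
√(3.706) = 1.9251
z = 1.9251 - 1 = 0.9251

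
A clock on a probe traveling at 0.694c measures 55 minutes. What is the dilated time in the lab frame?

Proper time Δt₀ = 55 minutes
γ = 1/√(1 - 0.694²) = 1.3889
Δt = γΔt₀ = 1.3889 × 55 = 76.39 minutes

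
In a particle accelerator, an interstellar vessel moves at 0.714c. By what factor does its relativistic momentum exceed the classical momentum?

p_rel = γmv, p_class = mv
Ratio = γ = 1/√(1 - 0.714²)
= 1/√(0.490204) = 1.428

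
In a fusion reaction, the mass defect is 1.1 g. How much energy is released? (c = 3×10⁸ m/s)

Convert mass defect: Δm = 1.1 g = 0.0011 kg
E = Δm·c² = 0.0011 × (3×10⁸)²
= 0.0011 × 9×10¹⁶ = 9.900×10¹³ J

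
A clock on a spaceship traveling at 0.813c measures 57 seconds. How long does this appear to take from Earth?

Proper time Δt₀ = 57 seconds
γ = 1/√(1 - 0.813²) = 1.7174
Δt = γΔt₀ = 1.7174 × 57 = 97.89 seconds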